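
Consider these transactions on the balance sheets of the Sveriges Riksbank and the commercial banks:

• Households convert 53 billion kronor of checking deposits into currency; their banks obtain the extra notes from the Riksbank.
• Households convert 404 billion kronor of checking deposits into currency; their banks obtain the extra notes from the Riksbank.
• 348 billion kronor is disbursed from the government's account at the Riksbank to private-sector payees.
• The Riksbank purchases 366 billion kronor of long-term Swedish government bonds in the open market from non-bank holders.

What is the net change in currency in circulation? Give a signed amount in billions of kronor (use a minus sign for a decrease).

Currency withdrawal 53 billion kronor: notes leave the central bank → +53B.
Currency withdrawal 404 billion kronor: notes leave the central bank → +404B.
Government spending 348 billion kronor: no currency enters or leaves circulation → 0.
Asset purchase (from non-banks) 366 billion kronor: no currency enters or leaves circulation → 0.
Net: 53 + 404 + 0 + 0 = +457 billion.

+457 billion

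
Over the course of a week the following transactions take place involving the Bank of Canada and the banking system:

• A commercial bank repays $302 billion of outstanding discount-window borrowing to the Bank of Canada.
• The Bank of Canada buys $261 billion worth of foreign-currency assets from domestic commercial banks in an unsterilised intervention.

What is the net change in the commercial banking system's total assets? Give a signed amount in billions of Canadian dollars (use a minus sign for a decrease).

Discount-window repayment $302 billion: bank balance sheets shrink → −$302B.
FX purchase $261 billion: just an asset swap on bank balance sheets → 0.
Net: −302 + 0 = -$302 billion.

-$302 billion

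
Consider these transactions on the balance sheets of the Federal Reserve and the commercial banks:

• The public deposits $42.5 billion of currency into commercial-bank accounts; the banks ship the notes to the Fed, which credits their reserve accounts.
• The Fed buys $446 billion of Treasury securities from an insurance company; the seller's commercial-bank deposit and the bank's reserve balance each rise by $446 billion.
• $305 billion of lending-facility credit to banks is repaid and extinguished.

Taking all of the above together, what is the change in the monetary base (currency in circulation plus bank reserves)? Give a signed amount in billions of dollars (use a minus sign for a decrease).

+$141 billion

Currency deposit $42.5 billion: just a shift between currency and reserves — both are base money → 0.
Asset purchase (from non-banks) $446 billion: Fed balance sheet expands → +$446B.
Discount-window repayment $305 billion: Fed balance sheet contracts → −$305B.
Net: 0 + 446 − 305 = +$141 billion.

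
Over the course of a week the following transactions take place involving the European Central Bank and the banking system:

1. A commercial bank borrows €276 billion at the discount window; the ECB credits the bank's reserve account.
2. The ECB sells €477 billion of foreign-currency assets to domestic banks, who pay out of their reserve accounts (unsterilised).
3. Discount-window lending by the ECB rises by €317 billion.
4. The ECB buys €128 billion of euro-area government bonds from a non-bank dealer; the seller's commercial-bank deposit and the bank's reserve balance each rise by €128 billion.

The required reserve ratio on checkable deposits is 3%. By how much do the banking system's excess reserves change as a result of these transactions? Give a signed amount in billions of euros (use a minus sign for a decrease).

+€240.16 billion

Discount-window loan €276 billion: reserves +€276B, deposits 0.
FX sale €477 billion: reserves −€477B, deposits 0.
Discount-window loan €317 billion: reserves +€317B, deposits 0.
Asset purchase (from non-banks) €128 billion: reserves +€128B, deposits +€128B.
Totals: Δreserves = +€244B, Δdeposits = +€128B.
Δrequired reserves = 3% × +€128B = +€3.84B.
Δexcess reserves = Δreserves − Δrequired = +€244B − (+€3.84B) = +€240.16 billion.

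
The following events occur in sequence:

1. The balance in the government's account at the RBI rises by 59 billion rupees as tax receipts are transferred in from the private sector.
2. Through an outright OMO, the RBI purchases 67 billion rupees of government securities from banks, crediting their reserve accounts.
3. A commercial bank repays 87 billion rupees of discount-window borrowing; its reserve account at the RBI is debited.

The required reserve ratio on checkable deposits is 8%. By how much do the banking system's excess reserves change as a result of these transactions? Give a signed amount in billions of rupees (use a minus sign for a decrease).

-74.28 billion

Government account inflow 59 billion rupees: reserves −59B, deposits −59B.
OMO purchase (from banks) 67 billion rupees: reserves +67B, deposits 0.
Discount-window repayment 87 billion rupees: reserves −87B, deposits 0.
Totals: Δreserves = −79B, Δdeposits = −59B.
Δrequired reserves = 8% × −59B = −4.72B.
Δexcess reserves = Δreserves − Δrequired = −79B − (−4.72B) = -74.28 billion.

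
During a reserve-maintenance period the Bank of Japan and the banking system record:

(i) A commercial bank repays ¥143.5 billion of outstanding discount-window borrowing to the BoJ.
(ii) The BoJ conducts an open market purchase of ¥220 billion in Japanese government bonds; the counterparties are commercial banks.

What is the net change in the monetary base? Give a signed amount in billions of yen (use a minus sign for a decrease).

Discount-window repayment ¥143.5 billion: BoJ balance sheet contracts → −¥143.5B.
OMO purchase (from banks) ¥220 billion: BoJ balance sheet expands → +¥220B.
Net: −143.5 + 220 = +¥76.5 billion.

+¥76.5 billion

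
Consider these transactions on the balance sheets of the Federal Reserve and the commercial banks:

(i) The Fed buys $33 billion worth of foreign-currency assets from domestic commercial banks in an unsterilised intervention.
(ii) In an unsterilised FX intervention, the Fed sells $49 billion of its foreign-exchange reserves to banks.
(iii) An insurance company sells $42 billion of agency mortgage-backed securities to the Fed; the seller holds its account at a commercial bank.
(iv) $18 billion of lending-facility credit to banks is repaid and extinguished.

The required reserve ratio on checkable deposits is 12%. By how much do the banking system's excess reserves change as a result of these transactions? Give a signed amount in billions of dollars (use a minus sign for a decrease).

+$2.96 billion

FX purchase $33 billion: reserves +$33B, deposits 0.
FX sale $49 billion: reserves −$49B, deposits 0.
Asset purchase (from non-banks) $42 billion: reserves +$42B, deposits +$42B.
Discount-window repayment $18 billion: reserves −$18B, deposits 0.
Totals: Δreserves = +$8B, Δdeposits = +$42B.
Δrequired reserves = 12% × +$42B = +$5.04B.
Δexcess reserves = Δreserves − Δrequired = +$8B − (+$5.04B) = +$2.96 billion.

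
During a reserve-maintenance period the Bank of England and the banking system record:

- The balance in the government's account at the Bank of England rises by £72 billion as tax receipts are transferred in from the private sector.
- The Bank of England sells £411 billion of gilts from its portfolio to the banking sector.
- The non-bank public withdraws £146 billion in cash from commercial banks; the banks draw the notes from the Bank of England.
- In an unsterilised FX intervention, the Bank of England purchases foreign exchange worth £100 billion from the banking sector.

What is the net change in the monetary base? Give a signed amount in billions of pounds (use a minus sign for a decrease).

Government account inflow £72 billion: reserves shift to a non-base liability → −£72B.
OMO sale (to banks) £411 billion: Bank of England balance sheet contracts → −£411B.
Currency withdrawal £146 billion: just a shift between currency and reserves — both are base money → 0.
FX purchase £100 billion: Bank of England balance sheet expands → +£100B.
Net: −72 − 411 + 0 + 100 = -£383 billion.

-£383 billion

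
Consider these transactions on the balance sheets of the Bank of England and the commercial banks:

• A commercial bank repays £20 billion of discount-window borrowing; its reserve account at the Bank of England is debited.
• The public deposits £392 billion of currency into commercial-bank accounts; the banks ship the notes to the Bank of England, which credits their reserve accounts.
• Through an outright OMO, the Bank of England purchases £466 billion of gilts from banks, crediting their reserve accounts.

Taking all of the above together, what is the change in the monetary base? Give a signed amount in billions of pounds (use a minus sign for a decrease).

+£446 billion

Discount-window repayment £20 billion: Bank of England balance sheet contracts → −£20B.
Currency deposit £392 billion: just a shift between currency and reserves — both are base money → 0.
OMO purchase (from banks) £466 billion: Bank of England balance sheet expands → +£466B.
Net: −20 + 0 + 466 = +£446 billion.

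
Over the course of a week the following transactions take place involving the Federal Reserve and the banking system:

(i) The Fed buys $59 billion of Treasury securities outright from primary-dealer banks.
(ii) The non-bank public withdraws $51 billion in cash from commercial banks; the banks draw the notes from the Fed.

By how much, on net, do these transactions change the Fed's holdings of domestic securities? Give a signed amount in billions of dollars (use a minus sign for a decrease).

+$59 billion

OMO purchase (from banks) $59 billion: securities added to the Fed's portfolio → +$59B.
Currency withdrawal $51 billion: the Fed's securities portfolio is untouched → 0.
Net: 59 + 0 = +$59 billion.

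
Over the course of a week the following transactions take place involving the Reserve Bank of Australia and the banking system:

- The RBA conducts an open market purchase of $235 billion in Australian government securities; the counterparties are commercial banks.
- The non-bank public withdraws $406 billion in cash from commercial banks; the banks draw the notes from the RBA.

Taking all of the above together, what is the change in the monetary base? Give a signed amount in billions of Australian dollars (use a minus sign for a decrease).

OMO purchase (from banks) $235 billion: RBA balance sheet expands → +$235B.
Currency withdrawal $406 billion: just a shift between currency and reserves — both are base money → 0.
Net: 235 + 0 = +$235 billion.

+$235 billion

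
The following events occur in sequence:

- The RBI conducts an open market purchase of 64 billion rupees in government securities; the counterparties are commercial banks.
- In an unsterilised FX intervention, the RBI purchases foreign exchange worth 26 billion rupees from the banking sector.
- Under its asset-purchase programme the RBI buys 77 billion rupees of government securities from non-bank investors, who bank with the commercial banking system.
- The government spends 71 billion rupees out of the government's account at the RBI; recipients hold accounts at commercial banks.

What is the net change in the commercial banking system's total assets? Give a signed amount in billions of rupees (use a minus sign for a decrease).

RBI balance sheet:
  Assets:      Securities +141B, Foreign assets +26B
  Liabilities: Bank reserves +238B, Government deposits −71B
Commercial banking system:
  Assets:      Reserves at CB +238B, Securities −64B, Foreign assets −26B
  Liabilities: Checkable deposits +148B
Change in total bank assets = +148 billion.

+148 billion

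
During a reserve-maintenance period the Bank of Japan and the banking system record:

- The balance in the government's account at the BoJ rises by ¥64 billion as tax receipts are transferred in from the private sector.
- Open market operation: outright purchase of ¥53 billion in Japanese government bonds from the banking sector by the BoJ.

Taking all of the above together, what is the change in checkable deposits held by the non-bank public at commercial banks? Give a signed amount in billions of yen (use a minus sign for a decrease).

BoJ balance sheet:
  Assets:      Securities +¥53B
  Liabilities: Bank reserves −¥11B, Government deposits +¥64B
Commercial banking system:
  Assets:      Reserves at CB −¥11B, Securities −¥53B
  Liabilities: Checkable deposits −¥64B
So the change in checkable deposits held by the non-bank public at commercial banks is -¥64 billion.

-¥64 billion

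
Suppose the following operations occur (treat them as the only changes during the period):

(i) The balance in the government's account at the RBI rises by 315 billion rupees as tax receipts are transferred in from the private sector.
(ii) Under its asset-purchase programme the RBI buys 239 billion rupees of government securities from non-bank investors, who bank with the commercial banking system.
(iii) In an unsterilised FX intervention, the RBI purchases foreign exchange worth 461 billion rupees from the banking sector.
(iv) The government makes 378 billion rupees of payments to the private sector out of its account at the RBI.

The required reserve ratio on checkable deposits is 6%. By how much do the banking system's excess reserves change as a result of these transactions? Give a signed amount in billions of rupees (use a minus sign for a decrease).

+744.88 billion

Government account inflow 315 billion rupees: reserves −315B, deposits −315B.
Asset purchase (from non-banks) 239 billion rupees: reserves +239B, deposits +239B.
FX purchase 461 billion rupees: reserves +461B, deposits 0.
Government spending 378 billion rupees: reserves +378B, deposits +378B.
Totals: Δreserves = +763B, Δdeposits = +302B.
Δrequired reserves = 6% × +302B = +18.12B.
Δexcess reserves = Δreserves − Δrequired = +763B − (+18.12B) = +744.88 billion.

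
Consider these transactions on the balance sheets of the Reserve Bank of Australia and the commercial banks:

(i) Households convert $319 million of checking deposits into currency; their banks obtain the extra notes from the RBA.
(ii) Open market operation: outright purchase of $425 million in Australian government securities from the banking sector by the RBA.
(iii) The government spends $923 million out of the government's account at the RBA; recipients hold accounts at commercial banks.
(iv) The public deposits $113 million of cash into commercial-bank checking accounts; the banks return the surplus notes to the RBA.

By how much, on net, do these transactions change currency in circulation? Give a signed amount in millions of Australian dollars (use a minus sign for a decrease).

RBA balance sheet:
  Assets:      Securities +$425M
  Liabilities: Bank reserves +$1142M, Currency in circulation +$206M, Government deposits −$923M
So the change in currency in circulation is +$206 million.

+$206 million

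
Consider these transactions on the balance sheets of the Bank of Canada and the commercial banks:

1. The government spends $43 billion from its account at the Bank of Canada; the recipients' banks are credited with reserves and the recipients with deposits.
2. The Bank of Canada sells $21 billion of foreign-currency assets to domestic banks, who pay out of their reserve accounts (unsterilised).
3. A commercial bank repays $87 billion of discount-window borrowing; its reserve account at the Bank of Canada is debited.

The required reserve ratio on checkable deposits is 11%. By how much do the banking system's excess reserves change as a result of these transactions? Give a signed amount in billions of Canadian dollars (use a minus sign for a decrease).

-$69.73 billion

Government spending $43 billion: reserves +$43B, deposits +$43B.
FX sale $21 billion: reserves −$21B, deposits 0.
Discount-window repayment $87 billion: reserves −$87B, deposits 0.
Totals: Δreserves = −$65B, Δdeposits = +$43B.
Δrequired reserves = 11% × +$43B = +$4.73B.
Δexcess reserves = Δreserves − Δrequired = −$65B − (+$4.73B) = -$69.73 billion.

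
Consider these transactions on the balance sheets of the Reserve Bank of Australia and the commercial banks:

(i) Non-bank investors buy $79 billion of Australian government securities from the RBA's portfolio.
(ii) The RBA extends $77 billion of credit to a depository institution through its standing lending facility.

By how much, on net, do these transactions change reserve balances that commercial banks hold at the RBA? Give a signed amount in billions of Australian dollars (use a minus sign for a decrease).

-$2 billion

Asset sale (to non-banks) $79 billion: the non-bank buyers' banks settle from reserves → −$79B.
Discount-window loan $77 billion: the loan is credited to the bank's reserve account → +$77B.
Net: −79 + 77 = -$2 billion.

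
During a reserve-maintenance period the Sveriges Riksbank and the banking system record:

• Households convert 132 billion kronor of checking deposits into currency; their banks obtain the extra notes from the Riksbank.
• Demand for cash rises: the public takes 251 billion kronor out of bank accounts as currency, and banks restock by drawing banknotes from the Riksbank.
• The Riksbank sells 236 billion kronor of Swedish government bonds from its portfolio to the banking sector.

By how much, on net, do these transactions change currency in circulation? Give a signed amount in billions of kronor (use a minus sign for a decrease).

Riksbank balance sheet:
  Assets:      Securities −236B
  Liabilities: Bank reserves −619B, Currency in circulation +383B
Commercial banking system:
  Assets:      Reserves at CB −619B, Securities +236B
  Liabilities: Checkable deposits −383B
So the change in currency in circulation is +383 billion.

+383 billion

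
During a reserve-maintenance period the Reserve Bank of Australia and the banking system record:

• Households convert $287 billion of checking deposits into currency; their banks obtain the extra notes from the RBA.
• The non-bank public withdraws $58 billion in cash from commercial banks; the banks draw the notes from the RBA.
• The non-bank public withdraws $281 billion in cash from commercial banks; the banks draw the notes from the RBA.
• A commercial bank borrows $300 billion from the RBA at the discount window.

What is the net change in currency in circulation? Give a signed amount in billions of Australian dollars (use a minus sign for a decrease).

Currency withdrawal $287 billion: notes leave the central bank → +$287B.
Currency withdrawal $58 billion: notes leave the central bank → +$58B.
Currency withdrawal $281 billion: notes leave the central bank → +$281B.
Discount-window loan $300 billion: no currency enters or leaves circulation → 0.
Net: 287 + 58 + 281 + 0 = +$626 billion.

+$626 billion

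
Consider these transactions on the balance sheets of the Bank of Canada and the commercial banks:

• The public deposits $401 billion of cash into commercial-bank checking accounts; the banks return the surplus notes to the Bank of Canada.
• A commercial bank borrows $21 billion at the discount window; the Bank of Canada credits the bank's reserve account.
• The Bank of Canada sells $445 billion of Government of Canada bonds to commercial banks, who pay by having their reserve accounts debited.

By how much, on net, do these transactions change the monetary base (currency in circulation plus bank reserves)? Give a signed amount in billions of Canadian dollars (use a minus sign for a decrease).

Bank of Canada balance sheet:
  Assets:      Securities −$445B, Loans to banks +$21B
  Liabilities: Bank reserves −$23B, Currency in circulation −$401B
Monetary base = currency + reserves: −$401B + (−$23B) = -$424 billion.

-$424 billion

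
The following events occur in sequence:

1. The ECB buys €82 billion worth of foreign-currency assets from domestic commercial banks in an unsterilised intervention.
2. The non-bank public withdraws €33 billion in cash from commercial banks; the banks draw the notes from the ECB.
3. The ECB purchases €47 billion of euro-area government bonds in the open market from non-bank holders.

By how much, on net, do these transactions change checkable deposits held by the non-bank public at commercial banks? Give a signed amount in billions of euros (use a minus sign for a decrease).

ECB balance sheet:
  Assets:      Securities +€47B, Foreign assets +€82B
  Liabilities: Bank reserves +€96B, Currency in circulation +€33B
Commercial banking system:
  Assets:      Reserves at CB +€96B, Foreign assets −€82B
  Liabilities: Checkable deposits +€14B
So the change in checkable deposits held by the non-bank public at commercial banks is +€14 billion.

+€14 billion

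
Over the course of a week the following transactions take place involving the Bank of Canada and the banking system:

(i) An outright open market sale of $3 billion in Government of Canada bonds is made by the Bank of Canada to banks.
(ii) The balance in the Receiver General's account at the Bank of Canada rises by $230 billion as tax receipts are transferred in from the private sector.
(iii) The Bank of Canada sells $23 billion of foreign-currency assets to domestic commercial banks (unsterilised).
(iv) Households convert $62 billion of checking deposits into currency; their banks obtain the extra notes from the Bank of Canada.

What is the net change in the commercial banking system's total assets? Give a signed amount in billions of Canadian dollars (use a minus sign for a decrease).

-$292 billion

Bank of Canada balance sheet:
  Assets:      Securities −$3B, Foreign assets −$23B
  Liabilities: Bank reserves −$318B, Currency in circulation +$62B, Government deposits +$230B
Commercial banking system:
  Assets:      Reserves at CB −$318B, Securities +$3B, Foreign assets +$23B
  Liabilities: Checkable deposits −$292B
Change in total bank assets = -$292 billion.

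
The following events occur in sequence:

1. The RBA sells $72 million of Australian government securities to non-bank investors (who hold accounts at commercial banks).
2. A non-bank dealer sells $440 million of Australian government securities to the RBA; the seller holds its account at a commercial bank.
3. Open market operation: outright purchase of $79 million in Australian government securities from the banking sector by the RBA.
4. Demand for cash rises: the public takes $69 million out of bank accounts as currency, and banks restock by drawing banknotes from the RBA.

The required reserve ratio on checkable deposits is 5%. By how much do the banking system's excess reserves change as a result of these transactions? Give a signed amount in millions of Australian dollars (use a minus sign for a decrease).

+$363.05 million

Asset sale (to non-banks) $72 million: reserves −$72M, deposits −$72M.
Asset purchase (from non-banks) $440 million: reserves +$440M, deposits +$440M.
OMO purchase (from banks) $79 million: reserves +$79M, deposits 0.
Currency withdrawal $69 million: reserves −$69M, deposits −$69M.
Totals: Δreserves = +$378M, Δdeposits = +$299M.
Δrequired reserves = 5% × +$299M = +$14.95M.
Δexcess reserves = Δreserves − Δrequired = +$378M − (+$14.95M) = +$363.05 million.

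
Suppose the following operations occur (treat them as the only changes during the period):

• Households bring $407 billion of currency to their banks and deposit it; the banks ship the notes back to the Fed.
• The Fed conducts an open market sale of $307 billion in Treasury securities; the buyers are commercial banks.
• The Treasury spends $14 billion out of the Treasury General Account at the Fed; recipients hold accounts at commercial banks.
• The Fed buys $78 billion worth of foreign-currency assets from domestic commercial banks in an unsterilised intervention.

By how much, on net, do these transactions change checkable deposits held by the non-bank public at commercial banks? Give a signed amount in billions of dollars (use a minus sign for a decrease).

Currency deposit $407 billion: non-bank counterparties' bank balances rise → +$407B.
OMO sale (to banks) $307 billion: the counterparty is a bank, so public deposits are unchanged → 0.
Government spending $14 billion: non-bank counterparties' bank balances rise → +$14B.
FX purchase $78 billion: the counterparty is a bank, so public deposits are unchanged → 0.
Net: 407 + 0 + 14 + 0 = +$421 billion.

+$421 billion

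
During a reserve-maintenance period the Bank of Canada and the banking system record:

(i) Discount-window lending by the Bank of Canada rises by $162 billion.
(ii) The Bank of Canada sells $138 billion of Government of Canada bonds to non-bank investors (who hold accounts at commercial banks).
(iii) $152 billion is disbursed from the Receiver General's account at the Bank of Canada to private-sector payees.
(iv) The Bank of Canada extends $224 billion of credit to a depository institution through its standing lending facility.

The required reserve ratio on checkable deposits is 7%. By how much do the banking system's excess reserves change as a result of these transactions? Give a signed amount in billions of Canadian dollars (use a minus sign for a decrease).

Discount-window loan $162 billion: reserves +$162B, deposits 0.
Asset sale (to non-banks) $138 billion: reserves −$138B, deposits −$138B.
Government spending $152 billion: reserves +$152B, deposits +$152B.
Discount-window loan $224 billion: reserves +$224B, deposits 0.
Totals: Δreserves = +$400B, Δdeposits = +$14B.
Δrequired reserves = 7% × +$14B = +$0.98B.
Δexcess reserves = Δreserves − Δrequired = +$400B − (+$0.98B) = +$399.02 billion.

+$399.02 billion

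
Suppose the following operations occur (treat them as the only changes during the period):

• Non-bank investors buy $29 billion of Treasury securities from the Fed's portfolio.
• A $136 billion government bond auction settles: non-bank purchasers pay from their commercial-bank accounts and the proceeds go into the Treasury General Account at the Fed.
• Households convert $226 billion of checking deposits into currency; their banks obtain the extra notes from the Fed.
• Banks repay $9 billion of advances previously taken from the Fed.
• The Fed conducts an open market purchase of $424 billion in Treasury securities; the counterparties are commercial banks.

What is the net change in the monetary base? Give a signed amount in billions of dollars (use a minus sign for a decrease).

Asset sale (to non-banks) $29 billion: Fed balance sheet contracts → −$29B.
Government account inflow $136 billion: reserves shift to a non-base liability → −$136B.
Currency withdrawal $226 billion: just a shift between currency and reserves — both are base money → 0.
Discount-window repayment $9 billion: Fed balance sheet contracts → −$9B.
OMO purchase (from banks) $424 billion: Fed balance sheet expands → +$424B.
Net: −29 − 136 + 0 − 9 + 424 = +$250 billion.

+$250 billion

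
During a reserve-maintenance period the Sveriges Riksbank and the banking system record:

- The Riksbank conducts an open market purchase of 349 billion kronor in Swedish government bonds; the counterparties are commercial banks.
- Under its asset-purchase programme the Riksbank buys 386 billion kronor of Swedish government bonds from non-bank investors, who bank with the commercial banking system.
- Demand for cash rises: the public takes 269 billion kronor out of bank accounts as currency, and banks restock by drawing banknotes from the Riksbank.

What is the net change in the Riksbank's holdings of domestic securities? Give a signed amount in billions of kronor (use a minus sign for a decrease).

+735 billion

Riksbank balance sheet:
  Assets:      Securities +735B
  Liabilities: Bank reserves +466B, Currency in circulation +269B
So the change in the Riksbank's holdings of domestic securities is +735 billion.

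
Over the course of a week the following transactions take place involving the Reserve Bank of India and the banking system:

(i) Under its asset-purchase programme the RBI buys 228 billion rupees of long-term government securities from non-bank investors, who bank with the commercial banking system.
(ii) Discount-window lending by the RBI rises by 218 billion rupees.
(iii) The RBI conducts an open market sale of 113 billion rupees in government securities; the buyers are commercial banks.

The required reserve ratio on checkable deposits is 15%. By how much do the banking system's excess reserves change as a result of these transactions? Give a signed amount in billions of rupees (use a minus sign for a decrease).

+298.8 billion

Asset purchase (from non-banks) 228 billion rupees: reserves +228B, deposits +228B.
Discount-window loan 218 billion rupees: reserves +218B, deposits 0.
OMO sale (to banks) 113 billion rupees: reserves −113B, deposits 0.
Totals: Δreserves = +333B, Δdeposits = +228B.
Δrequired reserves = 15% × +228B = +34.2B.
Δexcess reserves = Δreserves − Δrequired = +333B − (+34.2B) = +298.8 billion.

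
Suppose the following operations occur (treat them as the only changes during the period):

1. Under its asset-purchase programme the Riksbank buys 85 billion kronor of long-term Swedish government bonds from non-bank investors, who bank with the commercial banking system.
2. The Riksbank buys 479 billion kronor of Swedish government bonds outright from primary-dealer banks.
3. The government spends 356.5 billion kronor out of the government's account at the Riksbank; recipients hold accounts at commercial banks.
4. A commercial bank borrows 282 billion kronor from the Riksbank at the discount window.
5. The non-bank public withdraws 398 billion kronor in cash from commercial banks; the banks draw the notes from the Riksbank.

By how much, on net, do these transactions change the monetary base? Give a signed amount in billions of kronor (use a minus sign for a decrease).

+1202.5 billion

Riksbank balance sheet:
  Assets:      Securities +564B, Loans to banks +282B
  Liabilities: Bank reserves +804.5B, Currency in circulation +398B, Government deposits −356.5B
Monetary base = currency + reserves: +398B + (+804.5B) = +1202.5 billion.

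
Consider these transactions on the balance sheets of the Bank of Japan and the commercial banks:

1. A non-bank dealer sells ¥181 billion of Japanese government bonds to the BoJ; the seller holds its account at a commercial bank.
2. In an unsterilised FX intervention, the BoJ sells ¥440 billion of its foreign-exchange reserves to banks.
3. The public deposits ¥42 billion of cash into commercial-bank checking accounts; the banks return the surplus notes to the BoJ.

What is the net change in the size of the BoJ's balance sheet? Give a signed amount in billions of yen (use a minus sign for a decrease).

Asset purchase (from non-banks) ¥181 billion: a BoJ asset is acquired → +¥181B.
FX sale ¥440 billion: a BoJ asset is shed → −¥440B.
Currency deposit ¥42 billion: only the composition of liabilities changes → 0.
Net: 181 − 440 + 0 = -¥259 billion.

-¥259 billion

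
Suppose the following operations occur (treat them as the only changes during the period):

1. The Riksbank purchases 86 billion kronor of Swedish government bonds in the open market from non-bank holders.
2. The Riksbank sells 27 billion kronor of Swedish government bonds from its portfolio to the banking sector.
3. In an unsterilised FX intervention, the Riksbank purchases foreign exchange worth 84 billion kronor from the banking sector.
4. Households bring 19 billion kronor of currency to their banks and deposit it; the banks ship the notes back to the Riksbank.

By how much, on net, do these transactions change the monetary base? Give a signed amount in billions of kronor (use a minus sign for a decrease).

Riksbank balance sheet:
  Assets:      Securities +59B, Foreign assets +84B
  Liabilities: Bank reserves +162B, Currency in circulation −19B
Commercial banking system:
  Assets:      Reserves at CB +162B, Securities +27B, Foreign assets −84B
  Liabilities: Checkable deposits +105B
Monetary base = currency + reserves: −19B + (+162B) = +143 billion.

+143 billion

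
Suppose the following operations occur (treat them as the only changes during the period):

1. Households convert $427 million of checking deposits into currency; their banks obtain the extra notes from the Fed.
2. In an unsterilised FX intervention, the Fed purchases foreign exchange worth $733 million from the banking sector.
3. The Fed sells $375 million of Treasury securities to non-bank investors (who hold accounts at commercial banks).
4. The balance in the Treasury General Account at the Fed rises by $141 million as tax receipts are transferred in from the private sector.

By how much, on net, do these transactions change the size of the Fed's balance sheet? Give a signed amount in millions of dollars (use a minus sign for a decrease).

Fed balance sheet:
  Assets:      Securities −$375M, Foreign assets +$733M
  Liabilities: Bank reserves −$210M, Currency in circulation +$427M, Government deposits +$141M
Commercial banking system:
  Assets:      Reserves at CB −$210M, Foreign assets −$733M
  Liabilities: Checkable deposits −$943M
Change in total Fed assets = +$358 million.

+$358 million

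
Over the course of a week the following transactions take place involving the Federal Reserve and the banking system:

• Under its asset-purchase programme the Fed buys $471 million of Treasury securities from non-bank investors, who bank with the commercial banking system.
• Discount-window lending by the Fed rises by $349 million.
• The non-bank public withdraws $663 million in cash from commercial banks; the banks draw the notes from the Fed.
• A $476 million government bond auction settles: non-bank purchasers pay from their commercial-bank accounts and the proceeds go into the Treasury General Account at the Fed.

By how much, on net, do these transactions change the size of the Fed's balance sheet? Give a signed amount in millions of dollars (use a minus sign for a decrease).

Asset purchase (from non-banks) $471 million: a Fed asset is acquired → +$471M.
Discount-window loan $349 million: a Fed asset is acquired → +$349M.
Currency withdrawal $663 million: only the composition of liabilities changes → 0.
Government account inflow $476 million: only the composition of liabilities changes → 0.
Net: 471 + 349 + 0 + 0 = +$820 million.

+$820 million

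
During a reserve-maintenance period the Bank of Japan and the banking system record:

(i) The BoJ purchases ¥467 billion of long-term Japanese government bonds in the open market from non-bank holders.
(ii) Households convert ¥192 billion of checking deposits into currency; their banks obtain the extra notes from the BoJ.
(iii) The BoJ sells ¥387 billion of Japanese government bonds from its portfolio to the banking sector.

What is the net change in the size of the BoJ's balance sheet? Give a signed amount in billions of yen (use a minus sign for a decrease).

BoJ balance sheet:
  Assets:      Securities +¥80B
  Liabilities: Bank reserves −¥112B, Currency in circulation +¥192B
Change in total BoJ assets = +¥80 billion.

+¥80 billion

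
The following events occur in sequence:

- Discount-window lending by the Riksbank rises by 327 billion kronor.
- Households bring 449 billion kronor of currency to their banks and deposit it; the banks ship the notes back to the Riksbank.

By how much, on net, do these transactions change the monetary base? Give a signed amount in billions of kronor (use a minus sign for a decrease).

Riksbank balance sheet:
  Assets:      Loans to banks +327B
  Liabilities: Bank reserves +776B, Currency in circulation −449B
Monetary base = currency + reserves: −449B + (+776B) = +327 billion.

+327 billion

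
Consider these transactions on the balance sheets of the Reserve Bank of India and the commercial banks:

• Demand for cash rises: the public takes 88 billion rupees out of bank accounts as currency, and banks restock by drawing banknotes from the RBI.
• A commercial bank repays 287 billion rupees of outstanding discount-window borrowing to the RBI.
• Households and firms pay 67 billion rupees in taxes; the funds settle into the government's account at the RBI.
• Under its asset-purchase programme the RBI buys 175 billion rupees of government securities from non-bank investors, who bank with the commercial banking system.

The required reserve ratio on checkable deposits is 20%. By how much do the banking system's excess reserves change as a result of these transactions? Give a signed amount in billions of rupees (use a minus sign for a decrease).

Currency withdrawal 88 billion rupees: reserves −88B, deposits −88B.
Discount-window repayment 287 billion rupees: reserves −287B, deposits 0.
Government account inflow 67 billion rupees: reserves −67B, deposits −67B.
Asset purchase (from non-banks) 175 billion rupees: reserves +175B, deposits +175B.
Totals: Δreserves = −267B, Δdeposits = +20B.
Δrequired reserves = 20% × +20B = +4B.
Δexcess reserves = Δreserves − Δrequired = −267B − (+4B) = -271 billion.

-271 billion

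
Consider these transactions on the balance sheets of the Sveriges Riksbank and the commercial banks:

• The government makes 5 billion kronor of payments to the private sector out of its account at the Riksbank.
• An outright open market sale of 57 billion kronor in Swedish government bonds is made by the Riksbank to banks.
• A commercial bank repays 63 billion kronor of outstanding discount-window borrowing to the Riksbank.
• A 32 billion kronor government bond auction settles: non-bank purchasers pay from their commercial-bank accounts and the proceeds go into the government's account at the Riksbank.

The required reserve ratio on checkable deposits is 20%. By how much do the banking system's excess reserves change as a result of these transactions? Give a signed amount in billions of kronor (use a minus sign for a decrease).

Government spending 5 billion kronor: reserves +5B, deposits +5B.
OMO sale (to banks) 57 billion kronor: reserves −57B, deposits 0.
Discount-window repayment 63 billion kronor: reserves −63B, deposits 0.
Government account inflow 32 billion kronor: reserves −32B, deposits −32B.
Totals: Δreserves = −147B, Δdeposits = −27B.
Δrequired reserves = 20% × −27B = −5.4B.
Δexcess reserves = Δreserves − Δrequired = −147B − (−5.4B) = -141.6 billion.

-141.6 billion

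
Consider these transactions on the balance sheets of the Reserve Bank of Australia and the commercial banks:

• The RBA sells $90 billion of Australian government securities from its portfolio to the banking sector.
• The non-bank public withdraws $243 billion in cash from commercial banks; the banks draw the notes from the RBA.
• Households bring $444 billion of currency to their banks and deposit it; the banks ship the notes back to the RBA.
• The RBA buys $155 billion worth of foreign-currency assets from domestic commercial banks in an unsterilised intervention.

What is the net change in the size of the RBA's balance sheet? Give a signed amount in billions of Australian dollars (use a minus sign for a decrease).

+$65 billion

RBA balance sheet:
  Assets:      Securities −$90B, Foreign assets +$155B
  Liabilities: Bank reserves +$266B, Currency in circulation −$201B
Commercial banking system:
  Assets:      Reserves at CB +$266B, Securities +$90B, Foreign assets −$155B
  Liabilities: Checkable deposits +$201B
Change in total RBA assets = +$65 billion.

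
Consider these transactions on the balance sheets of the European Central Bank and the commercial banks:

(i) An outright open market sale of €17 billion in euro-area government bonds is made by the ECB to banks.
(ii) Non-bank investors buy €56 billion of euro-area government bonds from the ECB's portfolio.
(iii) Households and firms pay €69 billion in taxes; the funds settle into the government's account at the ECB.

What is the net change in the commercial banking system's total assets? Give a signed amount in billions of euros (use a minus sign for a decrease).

OMO sale (to banks) €17 billion: just an asset swap on bank balance sheets → 0.
Asset sale (to non-banks) €56 billion: bank balance sheets shrink → −€56B.
Government account inflow €69 billion: bank balance sheets shrink → −€69B.
Net: 0 − 56 − 69 = -€125 billion.

-€125 billion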